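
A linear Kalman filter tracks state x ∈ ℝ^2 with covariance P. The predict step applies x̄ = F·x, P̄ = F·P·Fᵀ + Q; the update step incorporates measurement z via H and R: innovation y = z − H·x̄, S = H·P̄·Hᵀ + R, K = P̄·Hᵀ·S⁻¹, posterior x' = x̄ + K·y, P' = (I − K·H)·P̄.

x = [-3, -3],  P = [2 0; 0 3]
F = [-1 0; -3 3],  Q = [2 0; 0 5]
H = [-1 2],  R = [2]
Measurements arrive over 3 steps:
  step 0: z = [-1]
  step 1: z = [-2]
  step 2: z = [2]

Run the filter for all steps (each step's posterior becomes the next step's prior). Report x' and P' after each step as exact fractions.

step 0: x̄ = F·x = [3, 0]
step 0: P̄ = F·P·Fᵀ + Q = [4 6; 6 50]
step 0: y = z − H·x̄ = [2]
step 0: S = H·P̄·Hᵀ + R = [182]
step 0: K = P̄·Hᵀ·S⁻¹ = [4/91; 47/91]
step 0: x' = x̄ + K·y = [281/91, 94/91]
step 0: P' = (I − K·H)·P̄ = [332/91 170/91; 170/91 132/91]
step 1: x̄ = F·x = [-281/91, -561/91]
step 1: P̄ = F·P·Fᵀ + Q = [514/91 486/91; 486/91 1571/91]
step 1: y = z − H·x̄ = [659/91]
step 1: S = H·P̄·Hᵀ + R = [5036/91]
step 1: K = P̄·Hᵀ·S⁻¹ = [229/2518; 664/1259]
step 1: x' = x̄ + K·y = [-6117/2518, -2953/1259]
step 1: P' = (I − K·H)·P̄ = [6535/1259 3382/1259; 3382/1259 2355/1259]
step 2: x̄ = F·x = [6117/2518, 633/2518]
step 2: P̄ = F·P·Fᵀ + Q = [9053/1259 9459/1259; 9459/1259 25429/1259]
step 2: y = z − H·x̄ = [9887/2518]
step 2: S = H·P̄·Hᵀ + R = [75451/1259]
step 2: K = P̄·Hᵀ·S⁻¹ = [9865/75451; 41399/75451]
step 2: x' = x̄ + K·y = [222029/75451, 181522/75451]
step 2: P' = (I − K·H)·P̄ = [465242/75451 242486/75451; 242486/75451 162642/75451]

step 0: x' = [281/91, 94/91], P' = [332/91 170/91; 170/91 132/91]
step 1: x' = [-6117/2518, -2953/1259], P' = [6535/1259 3382/1259; 3382/1259 2355/1259]
step 2: x' = [222029/75451, 181522/75451], P' = [465242/75451 242486/75451; 242486/75451 162642/75451]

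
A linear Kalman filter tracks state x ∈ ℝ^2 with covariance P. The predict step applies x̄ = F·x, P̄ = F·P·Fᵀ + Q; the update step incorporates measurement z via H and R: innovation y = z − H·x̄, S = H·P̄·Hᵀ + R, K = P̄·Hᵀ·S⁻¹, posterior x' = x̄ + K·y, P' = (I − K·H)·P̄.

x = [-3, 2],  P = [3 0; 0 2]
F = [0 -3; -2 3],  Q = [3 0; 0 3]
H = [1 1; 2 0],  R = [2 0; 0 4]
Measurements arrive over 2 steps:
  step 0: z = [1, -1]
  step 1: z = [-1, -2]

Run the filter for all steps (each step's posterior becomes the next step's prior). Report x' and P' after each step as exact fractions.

step 0: x̄ = F·x = [-6, 12]
step 0: P̄ = F·P·Fᵀ + Q = [21 -18; -18 33]
step 0: y = z − H·x̄ = [-5, 11]
step 0: S = H·P̄·Hᵀ + R = [20 6; 6 88]
step 0: K = P̄·Hᵀ·S⁻¹ = [3/431 411/862; 384/431 -405/862]
step 0: x' = x̄ + K·y = [-681/862, 2049/862]
step 0: P' = (I − K·H)·P̄ = [411/431 -405/431; -405/431 1173/431]
step 1: x̄ = F·x = [-6147/862, 7509/862]
step 1: P̄ = F·P·Fᵀ + Q = [11850/431 -12987/431; -12987/431 18354/431]
step 1: y = z − H·x̄ = [-1112/431, 5285/431]
step 1: S = H·P̄·Hᵀ + R = [5092/431 -2274/431; -2274/431 49124/431]
step 1: K = P̄·Hᵀ·S⁻¹ = [-1137/142093 137001/284186; 118668/142093 -139275/284186]
step 1: x' = x̄ + K·y = [-170379/142093, 77715/142093]
step 1: P' = (I − K·H)·P̄ = [137001/142093 -139275/142093; -139275/142093 376611/142093]

step 0: x' = [-681/862, 2049/862], P' = [411/431 -405/431; -405/431 1173/431]
step 1: x' = [-170379/142093, 77715/142093], P' = [137001/142093 -139275/142093; -139275/142093 376611/142093]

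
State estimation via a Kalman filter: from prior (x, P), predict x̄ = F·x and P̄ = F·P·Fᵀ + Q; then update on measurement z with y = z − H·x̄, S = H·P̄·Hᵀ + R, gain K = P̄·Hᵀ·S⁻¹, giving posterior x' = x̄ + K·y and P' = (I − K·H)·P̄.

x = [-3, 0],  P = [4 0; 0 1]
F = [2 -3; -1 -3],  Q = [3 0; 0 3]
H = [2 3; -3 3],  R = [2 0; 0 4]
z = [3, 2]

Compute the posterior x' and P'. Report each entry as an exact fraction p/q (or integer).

x' = [4855/34137, 30541/34137]
P' = [24362/102411 -2674/102411; -2674/102411 15326/102411]

x̄ = F·x = [-6, 3]
P̄ = F·P·Fᵀ + Q = [28 1; 1 16]
y = z − H·x̄ = [6, -25]
S = H·P̄·Hᵀ + R = [270 -27; -27 382]
K = P̄·Hᵀ·S⁻¹ = [20351/102411 -751/3793; 20315/102411 500/3793]
x' = x̄ + K·y = [4855/34137, 30541/34137]
P' = (I − K·H)·P̄ = [24362/102411 -2674/102411; -2674/102411 15326/102411]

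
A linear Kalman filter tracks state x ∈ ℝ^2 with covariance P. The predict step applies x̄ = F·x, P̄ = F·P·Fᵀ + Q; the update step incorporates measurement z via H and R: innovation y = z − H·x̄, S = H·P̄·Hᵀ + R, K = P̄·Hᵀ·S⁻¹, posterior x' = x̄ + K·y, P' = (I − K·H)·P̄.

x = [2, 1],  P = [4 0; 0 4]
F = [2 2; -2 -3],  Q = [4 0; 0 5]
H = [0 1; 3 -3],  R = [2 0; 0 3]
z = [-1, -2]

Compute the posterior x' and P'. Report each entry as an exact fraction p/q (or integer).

x̄ = F·x = [6, -7]
P̄ = F·P·Fᵀ + Q = [36 -40; -40 57]
y = z − H·x̄ = [6, -41]
S = H·P̄·Hᵀ + R = [59 -291; -291 1560]
K = P̄·Hᵀ·S⁻¹ = [1316/2453 604/2453; 1413/2453 -194/2453]
x' = x̄ + K·y = [-2150/2453, -739/2453]
P' = (I − K·H)·P̄ = [3236/2453 2632/2453; 2632/2453 2826/2453]

x' = [-2150/2453, -739/2453]
P' = [3236/2453 2632/2453; 2632/2453 2826/2453]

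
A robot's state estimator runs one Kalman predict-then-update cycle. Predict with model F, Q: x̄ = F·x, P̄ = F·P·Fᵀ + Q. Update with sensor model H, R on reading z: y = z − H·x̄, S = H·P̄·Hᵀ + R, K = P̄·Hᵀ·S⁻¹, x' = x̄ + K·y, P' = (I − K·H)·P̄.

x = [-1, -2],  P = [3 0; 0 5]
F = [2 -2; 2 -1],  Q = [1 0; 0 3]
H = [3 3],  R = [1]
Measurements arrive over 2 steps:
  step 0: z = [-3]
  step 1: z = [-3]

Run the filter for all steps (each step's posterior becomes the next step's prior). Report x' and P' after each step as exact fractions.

step 0: x̄ = F·x = [2, 0]
step 0: P̄ = F·P·Fᵀ + Q = [33 22; 22 20]
step 0: y = z − H·x̄ = [-9]
step 0: S = H·P̄·Hᵀ + R = [874]
step 0: K = P̄·Hᵀ·S⁻¹ = [165/874; 63/437]
step 0: x' = x̄ + K·y = [263/874, -567/437]
step 0: P' = (I − K·H)·P̄ = [1617/874 -781/437; -781/437 802/437]
step 1: x̄ = F·x = [1397/437, 830/437]
step 1: P̄ = F·P·Fᵀ + Q = [13127/437 9524/437; 9524/437 8471/437]
step 1: y = z − H·x̄ = [-7992/437]
step 1: S = H·P̄·Hᵀ + R = [366251/437]
step 1: K = P̄·Hᵀ·S⁻¹ = [67953/366251; 53985/366251]
step 1: x' = x̄ + K·y = [-71917/366251, -291670/366251]
step 1: P' = (I − K·H)·P̄ = [435164/366251 -412513/366251; -412513/366251 430508/366251]

step 0: x' = [263/874, -567/437], P' = [1617/874 -781/437; -781/437 802/437]
step 1: x' = [-71917/366251, -291670/366251], P' = [435164/366251 -412513/366251; -412513/366251 430508/366251]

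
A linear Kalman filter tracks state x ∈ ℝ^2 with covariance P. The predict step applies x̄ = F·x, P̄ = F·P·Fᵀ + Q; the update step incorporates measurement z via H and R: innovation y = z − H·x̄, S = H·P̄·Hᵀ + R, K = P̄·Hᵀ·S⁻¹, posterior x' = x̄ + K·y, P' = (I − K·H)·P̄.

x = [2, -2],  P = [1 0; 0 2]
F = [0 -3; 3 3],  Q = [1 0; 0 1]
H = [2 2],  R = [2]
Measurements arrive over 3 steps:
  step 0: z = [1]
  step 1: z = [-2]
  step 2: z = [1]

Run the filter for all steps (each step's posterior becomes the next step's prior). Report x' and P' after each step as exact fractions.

step 0: x' = [127/23, -110/23], P' = [435/23 -434/23; -434/23 444/23]
step 1: x' = [-24034/7945, 16493/7945], P' = [45951/7945 -42022/7945; -42022/7945 42054/7945]
step 2: x' = [1996318/866843, -1638971/866843], P' = [4627083/866843 -4240940/866843; -4240940/866843 4284246/866843]

step 0: x̄ = F·x = [6, 0]
step 0: P̄ = F·P·Fᵀ + Q = [19 -18; -18 28]
step 0: y = z − H·x̄ = [-11]
step 0: S = H·P̄·Hᵀ + R = [46]
step 0: K = P̄·Hᵀ·S⁻¹ = [1/23; 10/23]
step 0: x' = x̄ + K·y = [127/23, -110/23]
step 0: P' = (I − K·H)·P̄ = [435/23 -434/23; -434/23 444/23]
step 1: x̄ = F·x = [330/23, 51/23]
step 1: P̄ = F·P·Fᵀ + Q = [4019/23 -90/23; -90/23 122/23]
step 1: y = z − H·x̄ = [-808/23]
step 1: S = H·P̄·Hᵀ + R = [15890/23]
step 1: K = P̄·Hᵀ·S⁻¹ = [3929/7945; 32/7945]
step 1: x' = x̄ + K·y = [-24034/7945, 16493/7945]
step 1: P' = (I − K·H)·P̄ = [45951/7945 -42022/7945; -42022/7945 42054/7945]
step 2: x̄ = F·x = [-49479/7945, -22623/7945]
step 2: P̄ = F·P·Fᵀ + Q = [386431/7945 -288/7945; -288/7945 43594/7945]
step 2: y = z − H·x̄ = [152149/7945]
step 2: S = H·P̄·Hᵀ + R = [1733686/7945]
step 2: K = P̄·Hᵀ·S⁻¹ = [386143/866843; 43306/866843]
step 2: x' = x̄ + K·y = [1996318/866843, -1638971/866843]
step 2: P' = (I − K·H)·P̄ = [4627083/866843 -4240940/866843; -4240940/866843 4284246/866843]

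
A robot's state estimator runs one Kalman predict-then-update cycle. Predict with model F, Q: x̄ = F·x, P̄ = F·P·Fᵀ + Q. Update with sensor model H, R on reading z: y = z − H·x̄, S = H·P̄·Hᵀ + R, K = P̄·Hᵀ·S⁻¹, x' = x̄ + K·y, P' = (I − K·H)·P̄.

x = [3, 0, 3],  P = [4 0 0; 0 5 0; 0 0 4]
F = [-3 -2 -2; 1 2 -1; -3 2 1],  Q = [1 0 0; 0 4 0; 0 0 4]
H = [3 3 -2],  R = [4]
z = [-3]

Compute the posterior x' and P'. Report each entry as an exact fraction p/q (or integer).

x̄ = F·x = [-15, 0, -6]
P̄ = F·P·Fᵀ + Q = [73 -24 8; -24 32 4; 8 4 64]
y = z − H·x̄ = [30]
S = H·P̄·Hᵀ + R = [629]
K = P̄·Hᵀ·S⁻¹ = [131/629; 16/629; -92/629]
x' = x̄ + K·y = [-5505/629, 480/629, -6534/629]
P' = (I − K·H)·P̄ = [28756/629 -17192/629 17084/629; -17192/629 19872/629 3988/629; 17084/629 3988/629 31792/629]

x' = [-5505/629, 480/629, -6534/629]
P' = [28756/629 -17192/629 17084/629; -17192/629 19872/629 3988/629; 17084/629 3988/629 31792/629]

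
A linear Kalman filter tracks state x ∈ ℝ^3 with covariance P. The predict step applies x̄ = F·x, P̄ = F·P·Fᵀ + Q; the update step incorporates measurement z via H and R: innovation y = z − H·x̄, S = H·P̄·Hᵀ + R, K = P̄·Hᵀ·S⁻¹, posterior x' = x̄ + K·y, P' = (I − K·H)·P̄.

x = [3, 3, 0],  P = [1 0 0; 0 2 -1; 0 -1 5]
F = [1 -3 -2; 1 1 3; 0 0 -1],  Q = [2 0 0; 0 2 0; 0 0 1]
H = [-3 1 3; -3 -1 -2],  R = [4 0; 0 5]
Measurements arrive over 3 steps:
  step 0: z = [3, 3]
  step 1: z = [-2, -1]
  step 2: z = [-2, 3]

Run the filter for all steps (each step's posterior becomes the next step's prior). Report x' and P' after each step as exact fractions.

step 0: x̄ = F·x = [-6, 6, 0]
step 0: P̄ = F·P·Fᵀ + Q = [29 -24 7; -24 44 -14; 7 -14 6]
step 0: y = z − H·x̄ = [-21, -9]
step 0: S = H·P̄·Hᵀ + R = [297 230; 230 218]
step 0: K = P̄·Hᵀ·S⁻¹ = [-955/5923 -2169/11846; 1626/5923 -194/5923; 332/5923 -1733/11846]
step 0: x' = x̄ + K·y = [-11445/11846, 3138/5923, 1653/11846]
step 0: P' = (I − K·H)·P̄ = [4621/11846 -10750/5923 9241/11846; -10750/5923 151152/5923 -58966/5923; 9241/11846 -58966/5923 49437/11846]
step 1: x̄ = F·x = [-33579/11846, -105/5923, -1653/11846]
step 1: P̄ = F·P·Fᵀ + Q = [1623649/11846 75290/5923 -264163/11846; 75290/5923 40202/5923 -19810/5923; -264163/11846 -19810/5923 61283/11846]
step 1: y = z − H·x̄ = [-59630/5923, -116099/11846]
step 1: S = H·P̄·Hᵀ + R = [9452955/5923 7577664/5923; 7577664/5923 12572651/11846]
step 1: K = P̄·Hᵀ·S⁻¹ = [-102589868/676468131 -39363859/225489377; 59163046/676468131 -31894904/225489377; 86414959/676468131 -21996523/225489377]
step 1: x' = x̄ + K·y = [272670799/676468131, 330158383/676468131, -317636912/676468131]
step 1: P' = (I − K·H)·P̄ = [183559279/676468131 -161296586/676468131 100538317/676468131; -161296586/676468131 3381415102/676468131 -1209550892/676468131; 100538317/676468131 -1209550892/676468131 618941893/676468131]
step 2: x̄ = F·x = [-82530526/676468131, -350081554/676468131, 317636912/676468131]
step 2: P̄ = F·P·Fᵀ + Q = [20496014575/676468131 53853916/676468131 -2491307207/676468131; 53853916/676468131 3511719058/676468131 -747813104/676468131; -2491307207/676468131 -747813104/676468131 1295410024/676468131]
step 2: y = z − H·x̄ = [-2203357022/676468131, 689001695/225489377]
step 2: S = H·P̄·Hᵀ + R = [242373940579/676468131 61464313038/225489377; 61464313038/225489377 54658671860/225489377]
step 2: K = P̄·Hᵀ·S⁻¹ = [-13684107473/90311956216 -31525668009/180623912432; 215464451563/2122330971076 -540955055397/4244661942152; 518773951391/4244661942152 -875212440673/8489323884304]
step 2: x' = x̄ + K·y = [-29223481635/180623912432, -5253203751975/4244661942152, -2067554013131/8489323884304]
step 2: P' = (I − K·H)·P̄ = [48944139867/180623912432 -21165679151/90311956216 26563639373/180623912432; -21165679151/90311956216 9794349203701/2122330971076 -6949781185063/4244661942152; 26563639373/180623912432 -6949781185063/4244661942152 7265075710949/8489323884304]

step 0: x' = [-11445/11846, 3138/5923, 1653/11846], P' = [4621/11846 -10750/5923 9241/11846; -10750/5923 151152/5923 -58966/5923; 9241/11846 -58966/5923 49437/11846]
step 1: x' = [272670799/676468131, 330158383/676468131, -317636912/676468131], P' = [183559279/676468131 -161296586/676468131 100538317/676468131; -161296586/676468131 3381415102/676468131 -1209550892/676468131; 100538317/676468131 -1209550892/676468131 618941893/676468131]
step 2: x' = [-29223481635/180623912432, -5253203751975/4244661942152, -2067554013131/8489323884304], P' = [48944139867/180623912432 -21165679151/90311956216 26563639373/180623912432; -21165679151/90311956216 9794349203701/2122330971076 -6949781185063/4244661942152; 26563639373/180623912432 -6949781185063/4244661942152 7265075710949/8489323884304]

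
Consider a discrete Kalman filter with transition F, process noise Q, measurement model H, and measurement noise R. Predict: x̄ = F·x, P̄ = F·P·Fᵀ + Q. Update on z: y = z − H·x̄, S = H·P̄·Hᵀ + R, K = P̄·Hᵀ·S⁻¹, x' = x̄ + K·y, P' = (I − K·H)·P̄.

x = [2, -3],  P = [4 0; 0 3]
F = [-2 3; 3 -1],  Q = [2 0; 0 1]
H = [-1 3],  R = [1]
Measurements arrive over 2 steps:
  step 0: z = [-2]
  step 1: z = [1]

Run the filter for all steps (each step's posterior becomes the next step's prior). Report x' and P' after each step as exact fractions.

step 0: x̄ = F·x = [-13, 9]
step 0: P̄ = F·P·Fᵀ + Q = [45 -33; -33 40]
step 0: y = z − H·x̄ = [-42]
step 0: S = H·P̄·Hᵀ + R = [604]
step 0: K = P̄·Hᵀ·S⁻¹ = [-36/151; 153/604]
step 0: x' = x̄ + K·y = [-451/151, -495/302]
step 0: P' = (I − K·H)·P̄ = [1611/151 525/151; 525/151 751/604]
step 1: x̄ = F·x = [319/302, -2211/302]
step 1: P̄ = F·P·Fᵀ + Q = [8543/604 -17817/604; -17817/604 46751/604]
step 1: y = z − H·x̄ = [3627/151]
step 1: S = H·P̄·Hᵀ + R = [134202/151]
step 1: K = P̄·Hᵀ·S⁻¹ = [-30997/268404; 26345/89468]
step 1: x' = x̄ + K·y = [-153677/89468, -22209/89468]
step 1: P' = (I − K·H)·P̄ = [1229627/536808 129737/178936; 129737/178936 60809/178936]

step 0: x' = [-451/151, -495/302], P' = [1611/151 525/151; 525/151 751/604]
step 1: x' = [-153677/89468, -22209/89468], P' = [1229627/536808 129737/178936; 129737/178936 60809/178936]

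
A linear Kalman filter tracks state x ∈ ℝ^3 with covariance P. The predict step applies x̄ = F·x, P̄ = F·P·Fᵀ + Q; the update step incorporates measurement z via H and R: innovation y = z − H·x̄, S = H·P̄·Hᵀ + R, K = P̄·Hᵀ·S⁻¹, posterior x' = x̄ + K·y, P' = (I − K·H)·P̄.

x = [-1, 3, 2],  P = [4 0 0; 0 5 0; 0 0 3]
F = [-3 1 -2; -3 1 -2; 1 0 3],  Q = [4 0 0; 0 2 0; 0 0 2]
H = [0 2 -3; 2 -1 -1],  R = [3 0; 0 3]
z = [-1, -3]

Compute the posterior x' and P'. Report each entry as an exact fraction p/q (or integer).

x' = [55428/23759, 97208/23759, 74395/23759]
P' = [172383/23759 187023/23759 123891/23759; 187023/23759 225465/23759 145341/23759; 123891/23759 145341/23759 101334/23759]

x̄ = F·x = [2, 2, 5]
P̄ = F·P·Fᵀ + Q = [57 53 -30; 53 55 -30; -30 -30 33]
y = z − H·x̄ = [10, 0]
S = H·P̄·Hᵀ + R = [880 351; 351 167]
K = P̄·Hᵀ·S⁻¹ = [791/23759 11284/23759; 4969/23759 1080/23759; -4440/23759 369/23759]
x' = x̄ + K·y = [55428/23759, 97208/23759, 74395/23759]
P' = (I − K·H)·P̄ = [172383/23759 187023/23759 123891/23759; 187023/23759 225465/23759 145341/23759; 123891/23759 145341/23759 101334/23759]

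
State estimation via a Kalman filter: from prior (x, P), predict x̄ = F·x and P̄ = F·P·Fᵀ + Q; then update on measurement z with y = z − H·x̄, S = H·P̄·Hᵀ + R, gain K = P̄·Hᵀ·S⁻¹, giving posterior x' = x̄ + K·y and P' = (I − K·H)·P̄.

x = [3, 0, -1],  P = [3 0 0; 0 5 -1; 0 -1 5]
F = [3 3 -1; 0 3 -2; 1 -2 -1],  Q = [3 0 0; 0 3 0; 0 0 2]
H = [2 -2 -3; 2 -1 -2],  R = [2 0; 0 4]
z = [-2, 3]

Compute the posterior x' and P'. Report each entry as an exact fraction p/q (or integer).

x̄ = F·x = [10, 2, 4]
P̄ = F·P·Fᵀ + Q = [86 64 -15; 64 80 -21; -15 -21 26]
y = z − H·x̄ = [-6, -7]
S = H·P̄·Hᵀ + R = [316 279; 279 312]
K = P̄·Hᵀ·S⁻¹ = [-3578/6917 6259/6917; -5146/6917 6597/6917; -1191/6917 -862/20751]
x' = x̄ + K·y = [46825/6917, -1469/6917, 110476/20751]
P' = (I − K·H)·P̄ = [49562/6917 -9704/6917 41896/6917; -9704/6917 119156/6917 -82476/6917; 41896/6917 -82476/6917 251126/20751]

x' = [46825/6917, -1469/6917, 110476/20751]
P' = [49562/6917 -9704/6917 41896/6917; -9704/6917 119156/6917 -82476/6917; 41896/6917 -82476/6917 251126/20751]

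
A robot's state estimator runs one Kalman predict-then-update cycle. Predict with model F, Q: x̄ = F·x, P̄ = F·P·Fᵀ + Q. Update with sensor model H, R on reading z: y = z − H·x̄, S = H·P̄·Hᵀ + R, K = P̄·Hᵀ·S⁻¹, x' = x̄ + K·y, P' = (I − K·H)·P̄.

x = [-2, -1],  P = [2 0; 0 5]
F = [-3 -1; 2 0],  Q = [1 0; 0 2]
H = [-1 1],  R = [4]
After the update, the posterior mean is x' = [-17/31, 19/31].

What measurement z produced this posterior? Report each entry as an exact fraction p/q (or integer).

z = [2]

x̄ = F·x = [7, -4]
P̄ = F·P·Fᵀ + Q = [24 -12; -12 10]
S = H·P̄·Hᵀ + R = [62]
K = P̄·Hᵀ·S⁻¹ = [-18/31; 11/31]
x' − x̄ = [-234/31, 143/31] = K·y
y = (KᵀK)⁻¹·Kᵀ·(x' − x̄) = [13]
z = y + H·x̄ = [13] + [-11] = [2]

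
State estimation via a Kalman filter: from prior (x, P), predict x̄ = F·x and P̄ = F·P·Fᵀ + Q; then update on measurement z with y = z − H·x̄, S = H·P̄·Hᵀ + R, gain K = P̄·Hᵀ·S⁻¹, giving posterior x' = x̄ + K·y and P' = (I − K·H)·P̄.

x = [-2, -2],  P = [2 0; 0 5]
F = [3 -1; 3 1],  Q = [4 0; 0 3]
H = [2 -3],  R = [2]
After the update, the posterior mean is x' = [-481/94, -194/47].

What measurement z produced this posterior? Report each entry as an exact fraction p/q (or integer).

z = [2]

x̄ = F·x = [-4, -8]
P̄ = F·P·Fᵀ + Q = [27 13; 13 26]
S = H·P̄·Hᵀ + R = [188]
K = P̄·Hᵀ·S⁻¹ = [15/188; -13/47]
x' − x̄ = [-105/94, 182/47] = K·y
y = (KᵀK)⁻¹·Kᵀ·(x' − x̄) = [-14]
z = y + H·x̄ = [-14] + [16] = [2]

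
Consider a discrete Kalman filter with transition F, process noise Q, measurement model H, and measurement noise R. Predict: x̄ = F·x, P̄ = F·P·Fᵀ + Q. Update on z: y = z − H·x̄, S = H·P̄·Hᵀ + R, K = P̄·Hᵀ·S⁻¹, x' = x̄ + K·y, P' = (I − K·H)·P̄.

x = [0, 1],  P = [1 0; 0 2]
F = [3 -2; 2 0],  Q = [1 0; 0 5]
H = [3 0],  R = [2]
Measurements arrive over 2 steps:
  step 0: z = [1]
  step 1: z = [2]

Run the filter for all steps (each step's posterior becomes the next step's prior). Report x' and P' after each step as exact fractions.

step 0: x' = [25/82, 63/82], P' = [9/41 3/41; 3/41 288/41]
step 1: x' = [7377/11224, 7331/11224], P' = [619/2806 21/2806; 21/2806 16397/2806]

step 0: x̄ = F·x = [-2, 0]
step 0: P̄ = F·P·Fᵀ + Q = [18 6; 6 9]
step 0: y = z − H·x̄ = [7]
step 0: S = H·P̄·Hᵀ + R = [164]
step 0: K = P̄·Hᵀ·S⁻¹ = [27/82; 9/82]
step 0: x' = x̄ + K·y = [25/82, 63/82]
step 0: P' = (I − K·H)·P̄ = [9/41 3/41; 3/41 288/41]
step 1: x̄ = F·x = [-51/82, 25/41]
step 1: P̄ = F·P·Fᵀ + Q = [1238/41 42/41; 42/41 241/41]
step 1: y = z − H·x̄ = [317/82]
step 1: S = H·P̄·Hᵀ + R = [11224/41]
step 1: K = P̄·Hᵀ·S⁻¹ = [1857/5612; 63/5612]
step 1: x' = x̄ + K·y = [7377/11224, 7331/11224]
step 1: P' = (I − K·H)·P̄ = [619/2806 21/2806; 21/2806 16397/2806]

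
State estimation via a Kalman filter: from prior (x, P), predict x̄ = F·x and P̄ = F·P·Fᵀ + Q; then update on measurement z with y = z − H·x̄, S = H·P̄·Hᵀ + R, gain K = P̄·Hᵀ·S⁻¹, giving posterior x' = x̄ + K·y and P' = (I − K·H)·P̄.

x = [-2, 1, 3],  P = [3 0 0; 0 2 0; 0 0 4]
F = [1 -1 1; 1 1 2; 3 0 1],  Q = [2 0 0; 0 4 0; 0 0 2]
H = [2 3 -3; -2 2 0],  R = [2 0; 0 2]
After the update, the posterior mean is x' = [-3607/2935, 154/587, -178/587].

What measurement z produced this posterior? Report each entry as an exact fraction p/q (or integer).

x̄ = F·x = [0, 5, -3]
P̄ = F·P·Fᵀ + Q = [11 9 13; 9 25 17; 13 17 33]
S = H·P̄·Hᵀ + R = [214 64; 64 74]
K = P̄·Hᵀ·S⁻¹ = [249/2935 -374/2935; 53/587 208/587; -107/587 156/587]
x' − x̄ = [-3607/2935, -2781/587, 1583/587] = K·y
y = (KᵀK)⁻¹·Kᵀ·(x' − x̄) = [-25, -7]
z = y + H·x̄ = [-25, -7] + [24, 10] = [-1, 3]

z = [-1, 3]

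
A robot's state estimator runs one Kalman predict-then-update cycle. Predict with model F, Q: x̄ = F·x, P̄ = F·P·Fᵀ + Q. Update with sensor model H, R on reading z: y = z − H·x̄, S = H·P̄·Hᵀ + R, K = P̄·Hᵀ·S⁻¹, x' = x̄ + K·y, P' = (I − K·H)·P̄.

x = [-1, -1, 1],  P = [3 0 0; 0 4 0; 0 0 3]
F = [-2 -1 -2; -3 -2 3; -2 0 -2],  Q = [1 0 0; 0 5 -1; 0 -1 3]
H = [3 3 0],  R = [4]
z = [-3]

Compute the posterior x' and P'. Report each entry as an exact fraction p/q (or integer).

x̄ = F·x = [1, 8, 0]
P̄ = F·P·Fᵀ + Q = [29 8 24; 8 75 -1; 24 -1 27]
y = z − H·x̄ = [-30]
S = H·P̄·Hᵀ + R = [1084]
K = P̄·Hᵀ·S⁻¹ = [111/1084; 249/1084; 69/1084]
x' = x̄ + K·y = [-1123/542, 601/542, -1035/542]
P' = (I − K·H)·P̄ = [19115/1084 -18967/1084 18357/1084; -18967/1084 19299/1084 -18265/1084; 18357/1084 -18265/1084 24507/1084]

x' = [-1123/542, 601/542, -1035/542]
P' = [19115/1084 -18967/1084 18357/1084; -18967/1084 19299/1084 -18265/1084; 18357/1084 -18265/1084 24507/1084]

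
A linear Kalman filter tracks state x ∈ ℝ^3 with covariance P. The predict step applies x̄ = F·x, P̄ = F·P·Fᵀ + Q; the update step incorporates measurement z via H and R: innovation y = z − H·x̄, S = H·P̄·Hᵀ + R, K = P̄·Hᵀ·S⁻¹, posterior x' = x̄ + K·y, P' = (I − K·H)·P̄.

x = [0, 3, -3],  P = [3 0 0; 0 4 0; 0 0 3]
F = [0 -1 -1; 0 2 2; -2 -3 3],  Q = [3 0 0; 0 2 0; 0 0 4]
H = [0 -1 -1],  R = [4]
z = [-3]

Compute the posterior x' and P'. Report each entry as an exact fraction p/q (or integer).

x' = [-231/101, 504/101, -285/101]
P' = [889/101 -1150/101 1106/101; -1150/101 2454/101 -2358/101; 1106/101 -2358/101 2650/101]

x̄ = F·x = [0, 0, -18]
P̄ = F·P·Fᵀ + Q = [10 -14 3; -14 30 -6; 3 -6 79]
y = z − H·x̄ = [-21]
S = H·P̄·Hᵀ + R = [101]
K = P̄·Hᵀ·S⁻¹ = [11/101; -24/101; -73/101]
x' = x̄ + K·y = [-231/101, 504/101, -285/101]
P' = (I − K·H)·P̄ = [889/101 -1150/101 1106/101; -1150/101 2454/101 -2358/101; 1106/101 -2358/101 2650/101]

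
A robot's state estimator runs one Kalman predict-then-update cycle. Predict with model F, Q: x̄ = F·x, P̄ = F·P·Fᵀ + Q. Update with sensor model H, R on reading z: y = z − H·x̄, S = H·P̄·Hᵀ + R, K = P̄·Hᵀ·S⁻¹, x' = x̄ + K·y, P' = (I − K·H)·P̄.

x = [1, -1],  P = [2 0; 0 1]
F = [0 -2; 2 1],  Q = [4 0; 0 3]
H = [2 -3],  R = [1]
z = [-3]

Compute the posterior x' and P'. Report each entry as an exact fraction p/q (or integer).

x' = [22/15, 65/33]
P' = [76/15 10/3; 10/3 76/33]

x̄ = F·x = [2, 1]
P̄ = F·P·Fᵀ + Q = [8 -2; -2 12]
y = z − H·x̄ = [-4]
S = H·P̄·Hᵀ + R = [165]
K = P̄·Hᵀ·S⁻¹ = [2/15; -8/33]
x' = x̄ + K·y = [22/15, 65/33]
P' = (I − K·H)·P̄ = [76/15 10/3; 10/3 76/33]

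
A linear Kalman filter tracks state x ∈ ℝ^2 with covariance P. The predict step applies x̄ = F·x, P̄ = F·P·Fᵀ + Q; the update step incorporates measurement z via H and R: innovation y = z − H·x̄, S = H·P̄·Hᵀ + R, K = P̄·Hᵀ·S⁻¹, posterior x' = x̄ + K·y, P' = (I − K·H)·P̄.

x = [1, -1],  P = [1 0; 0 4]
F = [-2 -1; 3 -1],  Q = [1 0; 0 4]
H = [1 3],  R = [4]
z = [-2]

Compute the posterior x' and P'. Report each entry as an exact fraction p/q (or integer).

x̄ = F·x = [-1, 4]
P̄ = F·P·Fᵀ + Q = [9 -2; -2 17]
y = z − H·x̄ = [-13]
S = H·P̄·Hᵀ + R = [154]
K = P̄·Hᵀ·S⁻¹ = [3/154; 7/22]
x' = x̄ + K·y = [-193/154, -3/22]
P' = (I − K·H)·P̄ = [1377/154 -65/22; -65/22 31/22]

x' = [-193/154, -3/22]
P' = [1377/154 -65/22; -65/22 31/22]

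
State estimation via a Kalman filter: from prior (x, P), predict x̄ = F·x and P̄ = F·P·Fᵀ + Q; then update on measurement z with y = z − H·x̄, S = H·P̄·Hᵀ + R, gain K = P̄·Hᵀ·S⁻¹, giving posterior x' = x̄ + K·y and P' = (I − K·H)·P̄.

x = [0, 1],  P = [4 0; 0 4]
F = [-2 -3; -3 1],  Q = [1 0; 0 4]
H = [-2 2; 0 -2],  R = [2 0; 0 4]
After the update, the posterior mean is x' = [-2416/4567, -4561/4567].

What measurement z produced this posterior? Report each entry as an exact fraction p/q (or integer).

x̄ = F·x = [-3, 1]
P̄ = F·P·Fᵀ + Q = [53 12; 12 44]
S = H·P̄·Hᵀ + R = [294 -128; -128 180]
K = P̄·Hᵀ·S⁻¹ = [-2229/4567 -2194/4567; 32/4567 -2210/4567]
x' − x̄ = [11285/4567, -9128/4567] = K·y
y = (KᵀK)⁻¹·Kᵀ·(x' − x̄) = [-9, 4]
z = y + H·x̄ = [-9, 4] + [8, -2] = [-1, 2]

z = [-1, 2]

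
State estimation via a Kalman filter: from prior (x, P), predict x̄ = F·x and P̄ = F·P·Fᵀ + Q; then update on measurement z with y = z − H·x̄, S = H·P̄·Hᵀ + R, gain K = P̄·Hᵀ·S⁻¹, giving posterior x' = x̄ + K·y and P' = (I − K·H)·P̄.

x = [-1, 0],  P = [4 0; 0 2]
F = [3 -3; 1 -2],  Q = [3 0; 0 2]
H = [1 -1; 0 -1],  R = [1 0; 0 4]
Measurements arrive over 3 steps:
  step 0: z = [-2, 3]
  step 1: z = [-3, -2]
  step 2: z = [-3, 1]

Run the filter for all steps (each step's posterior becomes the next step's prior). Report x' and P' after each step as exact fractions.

step 0: x' = [-372/83, -201/83], P' = [669/166 246/83; 246/83 236/83]
step 1: x' = [-23574/9605, 498/565], P' = [55569/19210 1176/565; 1176/565 1236/565]
step 2: x' = [-11743737/1949402, -2628649/974701], P' = [5708805/1949402 2055504/974701; 2055504/974701 2141812/974701]

step 0: x̄ = F·x = [-3, -1]
step 0: P̄ = F·P·Fᵀ + Q = [57 24; 24 14]
step 0: y = z − H·x̄ = [0, 2]
step 0: S = H·P̄·Hᵀ + R = [24 -10; -10 18]
step 0: K = P̄·Hᵀ·S⁻¹ = [177/166 -123/166; 10/83 -59/83]
step 0: x' = x̄ + K·y = [-372/83, -201/83]
step 0: P' = (I − K·H)·P̄ = [669/166 246/83; 246/83 236/83]
step 1: x̄ = F·x = [-513/83, 30/83]
step 1: P̄ = F·P·Fᵀ + Q = [1911/166 411/166; 411/166 921/166]
step 1: y = z − H·x̄ = [294/83, -136/83]
step 1: S = H·P̄·Hᵀ + R = [1088/83 255/83; 255/83 1585/166]
step 1: K = P̄·Hᵀ·S⁻¹ = [3117/3842 -294/565; -12/113 -309/565]
step 1: x' = x̄ + K·y = [-23574/9605, 498/565]
step 1: P' = (I − K·H)·P̄ = [55569/19210 1176/565; 1176/565 1236/565]
step 2: x̄ = F·x = [-19224/1921, -40506/9605]
step 2: P̄ = F·P·Fᵀ + Q = [43251/3842 11799/3842; 11799/3842 102149/19210]
step 2: y = z − H·x̄ = [26799/9605, -30901/9605]
step 2: S = H·P̄·Hᵀ + R = [109812/9605 21577/9605; 21577/9605 178989/19210]
step 2: K = P̄·Hᵀ·S⁻¹ = [1597797/1949402 -513876/974701; -86308/974701 -535453/974701]
step 2: x' = x̄ + K·y = [-11743737/1949402, -2628649/974701]
step 2: P' = (I − K·H)·P̄ = [5708805/1949402 2055504/974701; 2055504/974701 2141812/974701]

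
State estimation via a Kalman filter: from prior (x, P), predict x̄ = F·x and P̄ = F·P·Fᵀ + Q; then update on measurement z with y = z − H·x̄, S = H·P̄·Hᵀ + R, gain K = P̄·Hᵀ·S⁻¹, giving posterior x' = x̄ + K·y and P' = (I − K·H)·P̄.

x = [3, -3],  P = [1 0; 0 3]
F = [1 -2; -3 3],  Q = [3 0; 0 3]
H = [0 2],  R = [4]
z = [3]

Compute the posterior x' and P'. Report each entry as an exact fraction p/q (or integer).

x' = [-99/80, 81/80]
P' = [199/40 -21/40; -21/40 39/40]

x̄ = F·x = [9, -18]
P̄ = F·P·Fᵀ + Q = [16 -21; -21 39]
y = z − H·x̄ = [39]
S = H·P̄·Hᵀ + R = [160]
K = P̄·Hᵀ·S⁻¹ = [-21/80; 39/80]
x' = x̄ + K·y = [-99/80, 81/80]
P' = (I − K·H)·P̄ = [199/40 -21/40; -21/40 39/40]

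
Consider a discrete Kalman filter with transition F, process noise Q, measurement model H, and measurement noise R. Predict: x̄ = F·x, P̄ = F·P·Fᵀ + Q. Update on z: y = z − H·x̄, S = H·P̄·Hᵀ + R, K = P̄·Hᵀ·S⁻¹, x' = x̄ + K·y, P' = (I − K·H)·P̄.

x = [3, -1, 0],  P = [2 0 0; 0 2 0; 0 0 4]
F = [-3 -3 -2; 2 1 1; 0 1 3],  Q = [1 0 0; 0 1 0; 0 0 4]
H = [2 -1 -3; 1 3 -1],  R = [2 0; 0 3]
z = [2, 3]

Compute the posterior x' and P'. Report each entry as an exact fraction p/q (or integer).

x̄ = F·x = [-6, 5, -1]
P̄ = F·P·Fᵀ + Q = [53 -26 -30; -26 15 14; -30 14 42]
y = z − H·x̄ = [16, -7]
S = H·P̄·Hᵀ + R = [1155 95; 95 53]
K = P̄·Hᵀ·S⁻¹ = [11291/52190 -3063/10438; -3126/26095 1613/5219; -775/5219 -1565/5219]
x' = x̄ + K·y = [-1487/3070, 1412/1535, -392/307]
P' = (I − K·H)·P̄ = [336043/52190 -24823/26095 23305/5219; -24823/26095 10366/26095 -3584/5219; 23305/5219 -3584/5219 17248/5219]

x' = [-1487/3070, 1412/1535, -392/307]
P' = [336043/52190 -24823/26095 23305/5219; -24823/26095 10366/26095 -3584/5219; 23305/5219 -3584/5219 17248/5219]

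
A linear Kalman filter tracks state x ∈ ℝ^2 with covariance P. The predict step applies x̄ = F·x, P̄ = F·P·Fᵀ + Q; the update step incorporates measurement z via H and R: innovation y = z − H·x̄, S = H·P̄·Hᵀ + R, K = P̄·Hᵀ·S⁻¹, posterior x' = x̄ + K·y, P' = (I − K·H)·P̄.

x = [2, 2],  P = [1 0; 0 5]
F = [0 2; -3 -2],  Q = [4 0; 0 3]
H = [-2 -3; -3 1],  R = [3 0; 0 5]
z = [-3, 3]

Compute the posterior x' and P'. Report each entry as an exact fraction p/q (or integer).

x' = [-25332/46367, 56230/46367]
P' = [18024/46367 -8028/46367; -8028/46367 17776/46367]

x̄ = F·x = [4, -10]
P̄ = F·P·Fᵀ + Q = [24 -20; -20 32]
y = z − H·x̄ = [-25, 25]
S = H·P̄·Hᵀ + R = [147 -92; -92 373]
K = P̄·Hᵀ·S⁻¹ = [-3988/46367 -12420/46367; -12424/46367 8372/46367]
x' = x̄ + K·y = [-25332/46367, 56230/46367]
P' = (I − K·H)·P̄ = [18024/46367 -8028/46367; -8028/46367 17776/46367]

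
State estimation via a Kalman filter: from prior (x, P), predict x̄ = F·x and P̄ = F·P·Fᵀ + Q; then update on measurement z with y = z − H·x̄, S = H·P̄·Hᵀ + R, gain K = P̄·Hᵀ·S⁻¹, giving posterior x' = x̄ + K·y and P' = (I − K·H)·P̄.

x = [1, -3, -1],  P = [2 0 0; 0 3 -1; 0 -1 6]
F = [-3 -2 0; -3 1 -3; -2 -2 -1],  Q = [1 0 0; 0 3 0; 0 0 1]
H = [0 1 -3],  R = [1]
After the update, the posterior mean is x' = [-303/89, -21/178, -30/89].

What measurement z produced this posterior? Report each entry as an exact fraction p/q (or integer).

z = [1]

x̄ = F·x = [3, -3, 5]
P̄ = F·P·Fᵀ + Q = [31 6 22; 6 84 19; 22 19 23]
S = H·P̄·Hᵀ + R = [178]
K = P̄·Hᵀ·S⁻¹ = [-30/89; 27/178; -25/89]
x' − x̄ = [-570/89, 513/178, -475/89] = K·y
y = (KᵀK)⁻¹·Kᵀ·(x' − x̄) = [19]
z = y + H·x̄ = [19] + [-18] = [1]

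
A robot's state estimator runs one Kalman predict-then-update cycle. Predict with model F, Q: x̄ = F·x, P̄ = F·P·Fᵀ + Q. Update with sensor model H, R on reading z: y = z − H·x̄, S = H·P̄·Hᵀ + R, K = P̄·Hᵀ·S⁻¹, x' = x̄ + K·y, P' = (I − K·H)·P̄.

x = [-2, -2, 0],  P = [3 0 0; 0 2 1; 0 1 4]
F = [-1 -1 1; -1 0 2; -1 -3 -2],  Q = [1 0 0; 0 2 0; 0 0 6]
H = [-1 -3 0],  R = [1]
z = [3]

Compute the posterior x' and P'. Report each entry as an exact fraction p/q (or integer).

x̄ = F·x = [4, 2, 8]
P̄ = F·P·Fᵀ + Q = [8 9 0; 9 21 -19; 0 -19 55]
y = z − H·x̄ = [13]
S = H·P̄·Hᵀ + R = [252]
K = P̄·Hᵀ·S⁻¹ = [-5/36; -2/7; 19/84]
x' = x̄ + K·y = [79/36, -12/7, 919/84]
P' = (I − K·H)·P̄ = [113/36 -1 95/12; -1 3/7 -19/7; 95/12 -19/7 1179/28]

x' = [79/36, -12/7, 919/84]
P' = [113/36 -1 95/12; -1 3/7 -19/7; 95/12 -19/7 1179/28]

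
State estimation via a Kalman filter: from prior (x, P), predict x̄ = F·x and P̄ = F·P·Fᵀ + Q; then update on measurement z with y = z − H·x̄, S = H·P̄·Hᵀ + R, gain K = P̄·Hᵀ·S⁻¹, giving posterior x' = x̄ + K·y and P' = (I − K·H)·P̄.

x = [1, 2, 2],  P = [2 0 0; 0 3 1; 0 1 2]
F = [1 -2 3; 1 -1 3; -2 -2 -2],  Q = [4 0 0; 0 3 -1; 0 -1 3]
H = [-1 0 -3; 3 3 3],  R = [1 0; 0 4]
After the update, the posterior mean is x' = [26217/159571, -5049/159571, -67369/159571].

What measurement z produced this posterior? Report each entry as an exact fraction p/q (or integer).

x̄ = F·x = [3, 5, -10]
P̄ = F·P·Fᵀ + Q = [24 17 -6; 17 20 -15; -6 -15 39]
S = H·P̄·Hᵀ + R = [340 -267; -267 679]
K = P̄·Hᵀ·S⁻¹ = [23961/159571 34098/159571; 36634/159571 29916/159571; -60951/159571 -11277/159571]
x' − x̄ = [-452496/159571, -802904/159571, 1528341/159571] = K·y
y = (KᵀK)⁻¹·Kᵀ·(x' − x̄) = [-26, 5]
z = y + H·x̄ = [-26, 5] + [27, -6] = [1, -1]

z = [1, -1]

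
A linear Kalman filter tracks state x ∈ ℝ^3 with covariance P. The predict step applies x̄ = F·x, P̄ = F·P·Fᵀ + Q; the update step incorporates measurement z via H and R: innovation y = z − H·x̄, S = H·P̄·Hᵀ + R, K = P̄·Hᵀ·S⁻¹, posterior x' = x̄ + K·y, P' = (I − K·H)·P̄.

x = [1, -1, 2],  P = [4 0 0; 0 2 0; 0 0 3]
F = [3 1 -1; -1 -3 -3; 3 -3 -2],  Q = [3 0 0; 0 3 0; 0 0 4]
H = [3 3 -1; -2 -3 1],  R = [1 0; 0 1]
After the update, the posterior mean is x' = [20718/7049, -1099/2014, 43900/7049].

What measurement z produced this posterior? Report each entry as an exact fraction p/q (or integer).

z = [1, 2]

x̄ = F·x = [0, -4, 2]
P̄ = F·P·Fᵀ + Q = [44 -9 36; -9 52 24; 36 24 70]
S = H·P̄·Hᵀ + R = [413 -343; -343 319]
K = P̄·Hᵀ·S⁻¹ = [6718/7049 953/1007; -801/2014 -1581/2014; 4854/7049 512/1007]
x' − x̄ = [20718/7049, 6957/2014, 29802/7049] = K·y
y = (KᵀK)⁻¹·Kᵀ·(x' − x̄) = [15, -12]
z = y + H·x̄ = [15, -12] + [-14, 14] = [1, 2]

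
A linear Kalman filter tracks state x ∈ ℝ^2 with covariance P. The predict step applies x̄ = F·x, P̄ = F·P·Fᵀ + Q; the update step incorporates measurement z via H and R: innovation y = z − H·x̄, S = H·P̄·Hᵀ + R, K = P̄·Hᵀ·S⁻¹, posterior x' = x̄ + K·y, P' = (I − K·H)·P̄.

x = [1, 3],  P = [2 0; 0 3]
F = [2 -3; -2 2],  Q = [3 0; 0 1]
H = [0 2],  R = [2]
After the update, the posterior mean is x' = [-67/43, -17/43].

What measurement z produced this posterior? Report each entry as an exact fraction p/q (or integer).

z = [-1]

x̄ = F·x = [-7, 4]
P̄ = F·P·Fᵀ + Q = [38 -26; -26 21]
S = H·P̄·Hᵀ + R = [86]
K = P̄·Hᵀ·S⁻¹ = [-26/43; 21/43]
x' − x̄ = [234/43, -189/43] = K·y
y = (KᵀK)⁻¹·Kᵀ·(x' − x̄) = [-9]
z = y + H·x̄ = [-9] + [8] = [-1]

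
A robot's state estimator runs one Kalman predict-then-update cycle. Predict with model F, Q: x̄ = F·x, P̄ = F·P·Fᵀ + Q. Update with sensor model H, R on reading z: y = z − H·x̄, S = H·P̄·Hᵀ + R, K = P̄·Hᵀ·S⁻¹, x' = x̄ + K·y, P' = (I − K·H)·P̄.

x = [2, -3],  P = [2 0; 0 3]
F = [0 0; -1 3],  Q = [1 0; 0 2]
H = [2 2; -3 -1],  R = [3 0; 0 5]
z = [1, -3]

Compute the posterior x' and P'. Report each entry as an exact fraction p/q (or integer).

x̄ = F·x = [0, -11]
P̄ = F·P·Fᵀ + Q = [1 0; 0 31]
y = z − H·x̄ = [23, -14]
S = H·P̄·Hᵀ + R = [131 -68; -68 45]
K = P̄·Hᵀ·S⁻¹ = [-114/1271 -257/1271; 22/41 5/41]
x' = x̄ + K·y = [976/1271, -15/41]
P' = (I − K·H)·P̄ = [728/1271 -29/41; -29/41 62/41]

x' = [976/1271, -15/41]
P' = [728/1271 -29/41; -29/41 62/41]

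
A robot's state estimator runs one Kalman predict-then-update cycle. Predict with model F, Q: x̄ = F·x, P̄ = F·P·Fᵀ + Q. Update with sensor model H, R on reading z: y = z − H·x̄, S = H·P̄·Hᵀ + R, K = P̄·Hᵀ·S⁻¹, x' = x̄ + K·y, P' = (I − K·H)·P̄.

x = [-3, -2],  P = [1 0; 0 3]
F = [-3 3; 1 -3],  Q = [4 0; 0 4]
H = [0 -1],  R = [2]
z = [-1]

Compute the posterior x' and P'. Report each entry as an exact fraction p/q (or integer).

x' = [81/17, 19/17]
P' = [230/17 -30/17; -30/17 32/17]

x̄ = F·x = [3, 3]
P̄ = F·P·Fᵀ + Q = [40 -30; -30 32]
y = z − H·x̄ = [2]
S = H·P̄·Hᵀ + R = [34]
K = P̄·Hᵀ·S⁻¹ = [15/17; -16/17]
x' = x̄ + K·y = [81/17, 19/17]
P' = (I − K·H)·P̄ = [230/17 -30/17; -30/17 32/17]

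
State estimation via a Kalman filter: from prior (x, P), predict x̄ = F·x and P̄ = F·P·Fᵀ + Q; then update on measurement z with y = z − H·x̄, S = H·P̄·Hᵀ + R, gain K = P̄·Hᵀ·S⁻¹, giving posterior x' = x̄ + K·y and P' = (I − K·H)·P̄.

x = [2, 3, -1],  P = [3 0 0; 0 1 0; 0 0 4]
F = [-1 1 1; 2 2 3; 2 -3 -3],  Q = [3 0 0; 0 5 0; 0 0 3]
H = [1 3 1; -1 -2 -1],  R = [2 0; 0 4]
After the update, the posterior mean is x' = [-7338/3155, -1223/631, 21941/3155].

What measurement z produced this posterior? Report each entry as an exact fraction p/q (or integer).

z = [-2, -3]

x̄ = F·x = [0, 7, -2]
P̄ = F·P·Fᵀ + Q = [11 8 -21; 8 57 -30; -21 -30 60]
S = H·P̄·Hᵀ + R = [412 -261; -261 173]
K = P̄·Hᵀ·S⁻¹ = [856/3155 1182/3155; 353/631 197/631; -3342/3155 -4659/3155]
x' − x̄ = [-7338/3155, -5640/631, 28251/3155] = K·y
y = (KᵀK)⁻¹·Kᵀ·(x' − x̄) = [-21, 9]
z = y + H·x̄ = [-21, 9] + [19, -12] = [-2, -3]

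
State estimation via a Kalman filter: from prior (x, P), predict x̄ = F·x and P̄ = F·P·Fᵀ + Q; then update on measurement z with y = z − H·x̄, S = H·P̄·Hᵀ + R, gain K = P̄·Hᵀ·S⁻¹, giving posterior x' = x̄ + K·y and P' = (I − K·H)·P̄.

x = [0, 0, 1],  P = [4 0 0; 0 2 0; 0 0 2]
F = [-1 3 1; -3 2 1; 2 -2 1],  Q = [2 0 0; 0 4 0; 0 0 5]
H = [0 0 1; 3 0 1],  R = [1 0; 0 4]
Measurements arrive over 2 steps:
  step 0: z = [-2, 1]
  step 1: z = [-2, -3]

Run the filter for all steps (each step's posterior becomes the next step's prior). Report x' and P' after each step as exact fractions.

step 0: x̄ = F·x = [1, 1, 1]
step 0: P̄ = F·P·Fᵀ + Q = [26 26 -18; 26 50 -30; -18 -30 31]
step 0: y = z − H·x̄ = [-3, -3]
step 0: S = H·P̄·Hᵀ + R = [32 -23; -23 161]
step 0: K = P̄·Hᵀ·S⁻¹ = [-22/67 502/1541; -54/67 282/1541; 194/201 -1/201]
step 0: x' = x̄ + K·y = [1553/1541, 4421/1541, -126/67]
step 0: P' = (I − K·H)·P̄ = [838/1541 790/1541 -22/67; 790/1541 26254/1541 -54/67; -22/67 -54/67 194/201]
step 1: x̄ = F·x = [8812/1541, 1285/1541, -8634/1541]
step 1: P̄ = F·P·Fᵀ + Q = [691540/4623 445948/4623 -459422/4623; 445948/4623 326392/4623 -300452/4623; -459422/4623 -300452/4623 342553/4623]
step 1: y = z − H·x̄ = [5552/1541, -975/67]
step 1: S = H·P̄·Hᵀ + R = [347176/4623 -45031/201; -45031/201 166451/201]
step 1: K = P̄·Hᵀ·S⁻¹ = [-808408/2411551 18370894/55465673; -712900/2411551 460604/2411551; 2245100/2411551 -45031/2411551]
step 1: x' = x̄ + K·y = [-17153962/55465673, -7260365/2411551, -4767499/2411551]
step 1: P' = (I − K·H)·P̄ = [30692320/55465673 851772/2411551 -808408/2411551; 851772/2411551 20569288/2411551 -712900/2411551; -808408/2411551 -712900/2411551 2245100/2411551]

step 0: x' = [1553/1541, 4421/1541, -126/67], P' = [838/1541 790/1541 -22/67; 790/1541 26254/1541 -54/67; -22/67 -54/67 194/201]
step 1: x' = [-17153962/55465673, -7260365/2411551, -4767499/2411551], P' = [30692320/55465673 851772/2411551 -808408/2411551; 851772/2411551 20569288/2411551 -712900/2411551; -808408/2411551 -712900/2411551 2245100/2411551]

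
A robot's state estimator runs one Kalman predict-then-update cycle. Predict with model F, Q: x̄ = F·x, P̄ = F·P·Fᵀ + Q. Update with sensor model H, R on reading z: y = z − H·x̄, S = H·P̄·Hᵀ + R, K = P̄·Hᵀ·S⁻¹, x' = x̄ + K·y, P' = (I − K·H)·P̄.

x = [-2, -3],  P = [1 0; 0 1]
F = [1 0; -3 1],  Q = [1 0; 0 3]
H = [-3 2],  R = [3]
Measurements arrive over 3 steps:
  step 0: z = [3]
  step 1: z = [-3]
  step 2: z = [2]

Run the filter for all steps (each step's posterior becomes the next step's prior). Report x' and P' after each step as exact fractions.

step 0: x̄ = F·x = [-2, 3]
step 0: P̄ = F·P·Fᵀ + Q = [2 -3; -3 13]
step 0: y = z − H·x̄ = [-9]
step 0: S = H·P̄·Hᵀ + R = [109]
step 0: K = P̄·Hᵀ·S⁻¹ = [-12/109; 35/109]
step 0: x' = x̄ + K·y = [-110/109, 12/109]
step 0: P' = (I − K·H)·P̄ = [74/109 93/109; 93/109 192/109]
step 1: x̄ = F·x = [-110/109, 342/109]
step 1: P̄ = F·P·Fᵀ + Q = [183/109 -129/109; -129/109 627/109]
step 1: y = z − H·x̄ = [-1341/109]
step 1: S = H·P̄·Hᵀ + R = [6030/109]
step 1: K = P̄·Hᵀ·S⁻¹ = [-269/2010; 547/2010]
step 1: x' = x̄ + K·y = [427/670, -141/670]
step 1: P' = (I − K·H)·P̄ = [461/670 557/670; 557/670 1109/670]
step 2: x̄ = F·x = [427/670, -711/335]
step 2: P̄ = F·P·Fᵀ + Q = [1131/670 -413/335; -413/335 1963/335]
step 2: y = z − H·x̄ = [1093/134]
step 2: S = H·P̄·Hᵀ + R = [7561/134]
step 2: K = P̄·Hᵀ·S⁻¹ = [-1009/7561; 2066/7561]
step 2: x' = x̄ + K·y = [-17057/37805, 4022/37805]
step 2: P' = (I − K·H)·P̄ = [25829/37805 31176/37805; 31176/37805 62259/37805]

step 0: x' = [-110/109, 12/109], P' = [74/109 93/109; 93/109 192/109]
step 1: x' = [427/670, -141/670], P' = [461/670 557/670; 557/670 1109/670]
step 2: x' = [-17057/37805, 4022/37805], P' = [25829/37805 31176/37805; 31176/37805 62259/37805]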